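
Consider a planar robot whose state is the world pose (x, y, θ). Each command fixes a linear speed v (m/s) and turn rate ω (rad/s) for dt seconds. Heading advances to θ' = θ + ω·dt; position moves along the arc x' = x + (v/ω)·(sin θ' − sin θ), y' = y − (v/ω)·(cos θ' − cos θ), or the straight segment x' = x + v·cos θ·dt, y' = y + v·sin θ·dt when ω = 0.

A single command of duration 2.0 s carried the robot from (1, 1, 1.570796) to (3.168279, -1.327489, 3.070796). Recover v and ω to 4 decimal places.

Δθ = 3.070796 − 1.570796 = 1.500000
ω = Δθ/dt = 1.500000/2.0 = 0.7500
R = −Δy/(cos θ' − cos θ) = -2.3333
v = R·ω = -2.3333·0.7500 = -1.7500

v = -1.7500, ω = 0.7500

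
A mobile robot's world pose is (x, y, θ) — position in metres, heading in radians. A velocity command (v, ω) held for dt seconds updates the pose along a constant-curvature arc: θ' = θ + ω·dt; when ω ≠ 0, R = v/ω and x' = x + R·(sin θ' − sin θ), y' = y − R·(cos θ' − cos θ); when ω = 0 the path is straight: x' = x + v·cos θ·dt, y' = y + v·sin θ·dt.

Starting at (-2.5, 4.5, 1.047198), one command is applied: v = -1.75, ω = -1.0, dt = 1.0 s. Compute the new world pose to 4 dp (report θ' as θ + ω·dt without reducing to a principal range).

θ' = 1.0472 + -1.0·1.0 = 0.0472
R = v/ω = -1.75/-1.0 = 1.7500
x' = -2.5 + 1.7500·(sin 0.0472 − sin 1.0472) = -3.9330
y' = 4.5 − 1.7500·(cos 0.0472 − cos 1.0472) = 3.6269

(-3.9330, 3.6269, 0.0472)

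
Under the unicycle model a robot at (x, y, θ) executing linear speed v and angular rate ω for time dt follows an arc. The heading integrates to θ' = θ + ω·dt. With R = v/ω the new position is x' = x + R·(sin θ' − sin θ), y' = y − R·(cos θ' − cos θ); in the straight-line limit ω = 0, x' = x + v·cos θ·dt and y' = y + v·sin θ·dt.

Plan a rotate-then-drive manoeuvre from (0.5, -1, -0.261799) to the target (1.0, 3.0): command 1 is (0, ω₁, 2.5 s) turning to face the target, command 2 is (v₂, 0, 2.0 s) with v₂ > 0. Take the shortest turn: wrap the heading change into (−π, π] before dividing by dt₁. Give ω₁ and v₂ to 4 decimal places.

ω₁ = 0.6833, v₂ = 2.0156

heading to target = atan2(3−-1, 1−0.5) = 1.4464
Δθ = wrap(1.4464 − -0.2618) = 1.7082; ω₁ = Δθ/dt₁ = 0.6833
distance = √((1−0.5)² + (3−-1)²) = 4.0311; v₂ = distance/dt₂ = 2.0156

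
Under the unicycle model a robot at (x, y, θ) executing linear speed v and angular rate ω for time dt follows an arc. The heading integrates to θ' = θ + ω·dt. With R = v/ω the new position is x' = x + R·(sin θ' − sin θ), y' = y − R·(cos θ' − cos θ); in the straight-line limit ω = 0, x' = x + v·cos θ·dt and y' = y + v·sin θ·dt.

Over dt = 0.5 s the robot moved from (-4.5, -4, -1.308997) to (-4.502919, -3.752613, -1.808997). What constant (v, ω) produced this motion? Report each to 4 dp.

v = -0.5000, ω = -1.0000

Δθ = -1.808997 − -1.308997 = -0.500000
ω = Δθ/dt = -0.500000/0.5 = -1.0000
R = −Δy/(cos θ' − cos θ) = 0.5000
v = R·ω = 0.5000·-1.0000 = -0.5000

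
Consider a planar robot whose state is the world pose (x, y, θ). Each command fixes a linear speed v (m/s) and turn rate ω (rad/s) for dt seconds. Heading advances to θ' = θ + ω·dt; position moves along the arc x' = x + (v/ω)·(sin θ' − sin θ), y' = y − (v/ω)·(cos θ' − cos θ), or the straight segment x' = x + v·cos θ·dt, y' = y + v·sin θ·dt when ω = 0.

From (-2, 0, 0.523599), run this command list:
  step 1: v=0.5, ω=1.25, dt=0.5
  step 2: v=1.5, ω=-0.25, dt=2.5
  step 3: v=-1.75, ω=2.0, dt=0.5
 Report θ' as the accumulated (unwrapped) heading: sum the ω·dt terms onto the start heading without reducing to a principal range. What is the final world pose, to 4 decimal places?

step 1: θ'=1.1486 (R=0.4000) → pose (-1.8351, 0.1825, 1.1486)
step 2: θ'=0.5236 (R=-6.0000) → pose (0.6380, 2.9201, 0.5236)
step 3: θ'=1.5236 (R=-0.8750) → pose (0.2015, 2.2036, 1.5236)

(0.2015, 2.2036, 1.5236)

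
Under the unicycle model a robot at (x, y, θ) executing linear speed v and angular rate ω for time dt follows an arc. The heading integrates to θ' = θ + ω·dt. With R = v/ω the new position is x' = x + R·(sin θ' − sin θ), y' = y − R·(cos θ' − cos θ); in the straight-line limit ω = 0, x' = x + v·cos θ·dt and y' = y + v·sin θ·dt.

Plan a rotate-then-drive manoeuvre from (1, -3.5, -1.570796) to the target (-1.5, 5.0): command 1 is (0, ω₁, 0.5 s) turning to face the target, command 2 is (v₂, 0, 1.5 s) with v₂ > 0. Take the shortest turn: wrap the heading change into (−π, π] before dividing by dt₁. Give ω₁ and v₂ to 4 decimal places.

heading to target = atan2(5−-3.5, -1.5−1) = 1.8568
Δθ = wrap(1.8568 − -1.5708) = -2.8555; ω₁ = Δθ/dt₁ = -5.7111
distance = √((-1.5−1)² + (5−-3.5)²) = 8.8600; v₂ = distance/dt₂ = 5.9067

ω₁ = -5.7111, v₂ = 5.9067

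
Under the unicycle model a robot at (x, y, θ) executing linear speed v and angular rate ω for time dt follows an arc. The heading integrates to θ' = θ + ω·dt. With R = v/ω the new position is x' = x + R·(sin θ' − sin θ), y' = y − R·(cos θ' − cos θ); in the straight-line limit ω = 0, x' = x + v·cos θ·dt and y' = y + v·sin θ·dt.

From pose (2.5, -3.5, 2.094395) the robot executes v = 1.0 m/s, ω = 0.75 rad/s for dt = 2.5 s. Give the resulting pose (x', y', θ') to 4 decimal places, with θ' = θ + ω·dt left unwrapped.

(0.3634, -3.2647, 3.9694)

θ' = 2.0944 + 0.75·2.5 = 3.9694
R = v/ω = 1.0/0.75 = 1.3333
x' = 2.5 + 1.3333·(sin 3.9694 − sin 2.0944) = 0.3634
y' = -3.5 − 1.3333·(cos 3.9694 − cos 2.0944) = -3.2647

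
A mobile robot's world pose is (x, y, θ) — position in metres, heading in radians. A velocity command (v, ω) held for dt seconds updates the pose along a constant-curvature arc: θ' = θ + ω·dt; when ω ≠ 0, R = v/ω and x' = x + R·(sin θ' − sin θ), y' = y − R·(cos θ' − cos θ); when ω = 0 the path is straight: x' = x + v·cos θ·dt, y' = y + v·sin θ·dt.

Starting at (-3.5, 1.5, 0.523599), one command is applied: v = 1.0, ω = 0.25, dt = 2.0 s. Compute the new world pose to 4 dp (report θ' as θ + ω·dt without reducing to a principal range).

(-2.0841, 2.8829, 1.0236)

θ' = 0.5236 + 0.25·2.0 = 1.0236
R = v/ω = 1.0/0.25 = 4.0000
x' = -3.5 + 4.0000·(sin 1.0236 − sin 0.5236) = -2.0841
y' = 1.5 − 4.0000·(cos 1.0236 − cos 0.5236) = 2.8829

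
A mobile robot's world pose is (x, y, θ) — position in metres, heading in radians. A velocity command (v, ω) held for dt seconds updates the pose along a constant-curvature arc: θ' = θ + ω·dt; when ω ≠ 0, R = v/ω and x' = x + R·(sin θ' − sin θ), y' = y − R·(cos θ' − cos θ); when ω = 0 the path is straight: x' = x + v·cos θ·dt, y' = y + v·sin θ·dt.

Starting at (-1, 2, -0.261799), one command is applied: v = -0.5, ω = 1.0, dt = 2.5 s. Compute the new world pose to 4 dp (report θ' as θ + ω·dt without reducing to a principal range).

(-1.5221, 1.2076, 2.2382)

θ' = -0.2618 + 1.0·2.5 = 2.2382
R = v/ω = -0.5/1.0 = -0.5000
x' = -1 + -0.5000·(sin 2.2382 − sin -0.2618) = -1.5221
y' = 2 − -0.5000·(cos 2.2382 − cos -0.2618) = 1.2076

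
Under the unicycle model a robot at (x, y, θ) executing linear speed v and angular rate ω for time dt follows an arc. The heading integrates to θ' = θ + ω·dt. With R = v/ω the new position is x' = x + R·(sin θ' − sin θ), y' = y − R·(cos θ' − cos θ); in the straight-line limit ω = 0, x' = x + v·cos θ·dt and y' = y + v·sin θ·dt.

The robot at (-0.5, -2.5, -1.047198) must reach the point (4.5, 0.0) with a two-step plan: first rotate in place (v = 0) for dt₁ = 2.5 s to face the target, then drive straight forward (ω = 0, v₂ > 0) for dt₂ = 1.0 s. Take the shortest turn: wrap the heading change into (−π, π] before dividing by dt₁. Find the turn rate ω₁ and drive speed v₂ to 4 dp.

ω₁ = 0.6043, v₂ = 5.5902

heading to target = atan2(0−-2.5, 4.5−-0.5) = 0.4636
Δθ = wrap(0.4636 − -1.0472) = 1.5108; ω₁ = Δθ/dt₁ = 0.6043
distance = √((4.5−-0.5)² + (0−-2.5)²) = 5.5902; v₂ = distance/dt₂ = 5.5902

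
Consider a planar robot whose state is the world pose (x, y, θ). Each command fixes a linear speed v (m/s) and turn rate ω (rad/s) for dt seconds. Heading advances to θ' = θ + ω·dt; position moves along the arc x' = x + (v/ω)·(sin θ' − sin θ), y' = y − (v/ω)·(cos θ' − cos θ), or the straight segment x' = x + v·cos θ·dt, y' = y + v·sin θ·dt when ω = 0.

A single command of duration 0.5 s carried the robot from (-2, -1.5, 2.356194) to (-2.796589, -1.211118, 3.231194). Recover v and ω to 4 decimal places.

Δθ = 3.231194 − 2.356194 = 0.875000
ω = Δθ/dt = 0.875000/0.5 = 1.7500
R = Δx/(sin θ' − sin θ) = 1.0000
v = R·ω = 1.0000·1.7500 = 1.7500

v = 1.7500, ω = 1.7500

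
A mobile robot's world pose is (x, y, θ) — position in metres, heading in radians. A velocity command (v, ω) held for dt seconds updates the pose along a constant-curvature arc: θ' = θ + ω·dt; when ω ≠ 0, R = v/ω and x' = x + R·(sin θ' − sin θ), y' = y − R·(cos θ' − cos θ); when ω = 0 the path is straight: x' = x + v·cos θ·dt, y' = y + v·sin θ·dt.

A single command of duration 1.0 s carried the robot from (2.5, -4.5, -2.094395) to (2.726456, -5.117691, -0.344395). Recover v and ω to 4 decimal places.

v = 0.7500, ω = 1.7500

Δθ = -0.344395 − -2.094395 = 1.750000
ω = Δθ/dt = 1.750000/1.0 = 1.7500
R = −Δy/(cos θ' − cos θ) = 0.4286
v = R·ω = 0.4286·1.7500 = 0.7500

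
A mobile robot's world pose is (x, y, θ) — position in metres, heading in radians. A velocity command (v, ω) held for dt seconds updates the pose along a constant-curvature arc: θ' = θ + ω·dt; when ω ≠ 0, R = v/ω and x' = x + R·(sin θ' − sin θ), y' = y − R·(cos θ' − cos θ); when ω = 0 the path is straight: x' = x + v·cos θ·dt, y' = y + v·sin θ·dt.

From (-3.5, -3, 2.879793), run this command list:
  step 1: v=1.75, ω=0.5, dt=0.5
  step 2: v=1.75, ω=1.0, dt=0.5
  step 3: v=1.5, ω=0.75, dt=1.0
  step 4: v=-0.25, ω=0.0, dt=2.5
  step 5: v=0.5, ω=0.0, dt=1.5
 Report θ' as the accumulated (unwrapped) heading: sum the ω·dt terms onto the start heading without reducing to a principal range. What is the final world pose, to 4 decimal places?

(-6.1992, -4.3168, 4.3798)

step 1: θ'=3.1298 (R=3.5000) → pose (-4.3646, -2.8810, 3.1298)
step 2: θ'=3.6298 (R=1.7500) → pose (-5.2060, -3.0853, 3.6298)
step 3: θ'=4.3798 (R=2.0000) → pose (-6.1584, -4.1987, 4.3798)
step 4: θ'=4.3798 (straight) → pose (-5.9543, -3.6079, 4.3798)
step 5: θ'=4.3798 (straight) → pose (-6.1992, -4.3168, 4.3798)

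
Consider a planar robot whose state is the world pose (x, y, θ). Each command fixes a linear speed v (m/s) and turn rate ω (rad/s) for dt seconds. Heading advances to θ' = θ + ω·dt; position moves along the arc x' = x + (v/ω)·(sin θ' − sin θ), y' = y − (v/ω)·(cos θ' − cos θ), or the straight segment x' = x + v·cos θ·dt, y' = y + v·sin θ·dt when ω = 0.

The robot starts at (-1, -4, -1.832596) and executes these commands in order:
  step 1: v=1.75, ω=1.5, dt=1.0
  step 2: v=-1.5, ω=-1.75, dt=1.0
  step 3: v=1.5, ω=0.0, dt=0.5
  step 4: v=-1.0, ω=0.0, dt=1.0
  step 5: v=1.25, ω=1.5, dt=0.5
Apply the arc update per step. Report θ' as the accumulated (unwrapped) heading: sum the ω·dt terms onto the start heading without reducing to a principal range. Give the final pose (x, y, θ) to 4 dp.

(-0.6823, -4.5615, -1.3326)

step 1: θ'=-0.3326 (R=1.1667) → pose (-0.2540, -5.4047, -0.3326)
step 2: θ'=-2.0826 (R=0.8571) → pose (-0.7215, -4.1747, -2.0826)
step 3: θ'=-2.0826 (straight) → pose (-1.0888, -4.8286, -2.0826)
step 4: θ'=-2.0826 (straight) → pose (-0.5990, -3.9568, -2.0826)
step 5: θ'=-1.3326 (R=0.8333) → pose (-0.6823, -4.5615, -1.3326)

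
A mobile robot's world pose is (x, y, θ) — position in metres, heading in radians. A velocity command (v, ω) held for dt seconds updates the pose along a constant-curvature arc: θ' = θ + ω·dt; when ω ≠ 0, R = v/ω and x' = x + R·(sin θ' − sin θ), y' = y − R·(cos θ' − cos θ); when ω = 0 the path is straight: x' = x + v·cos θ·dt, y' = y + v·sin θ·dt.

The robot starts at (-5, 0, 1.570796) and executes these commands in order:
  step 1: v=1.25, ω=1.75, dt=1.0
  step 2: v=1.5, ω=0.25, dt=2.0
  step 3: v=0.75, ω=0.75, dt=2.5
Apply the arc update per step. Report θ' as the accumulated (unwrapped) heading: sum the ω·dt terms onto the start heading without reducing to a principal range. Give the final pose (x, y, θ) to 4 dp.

step 1: θ'=3.3208 (R=0.7143) → pose (-5.8416, 0.7028, 3.3208)
step 2: θ'=3.8208 (R=6.0000) → pose (-8.5412, -0.5326, 3.8208)
step 3: θ'=5.6958 (R=1.0000) → pose (-8.4672, -2.1431, 5.6958)

(-8.4672, -2.1431, 5.6958)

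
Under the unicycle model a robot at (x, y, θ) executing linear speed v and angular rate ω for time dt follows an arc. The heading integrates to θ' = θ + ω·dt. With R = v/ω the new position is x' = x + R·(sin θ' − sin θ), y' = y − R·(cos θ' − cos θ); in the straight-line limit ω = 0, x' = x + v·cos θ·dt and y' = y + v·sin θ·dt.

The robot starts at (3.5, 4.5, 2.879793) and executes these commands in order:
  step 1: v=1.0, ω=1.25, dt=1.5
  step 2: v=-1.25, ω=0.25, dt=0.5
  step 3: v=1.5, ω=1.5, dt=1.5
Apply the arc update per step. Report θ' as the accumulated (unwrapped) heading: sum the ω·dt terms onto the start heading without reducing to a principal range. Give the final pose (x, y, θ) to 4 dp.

step 1: θ'=4.7548 (R=0.8000) → pose (2.4937, 3.6933, 4.7548)
step 2: θ'=4.8798 (R=-5.0000) → pose (2.4283, 4.3145, 4.8798)
step 3: θ'=7.1298 (R=1.0000) → pose (4.1633, 3.8186, 7.1298)

(4.1633, 3.8186, 7.1298)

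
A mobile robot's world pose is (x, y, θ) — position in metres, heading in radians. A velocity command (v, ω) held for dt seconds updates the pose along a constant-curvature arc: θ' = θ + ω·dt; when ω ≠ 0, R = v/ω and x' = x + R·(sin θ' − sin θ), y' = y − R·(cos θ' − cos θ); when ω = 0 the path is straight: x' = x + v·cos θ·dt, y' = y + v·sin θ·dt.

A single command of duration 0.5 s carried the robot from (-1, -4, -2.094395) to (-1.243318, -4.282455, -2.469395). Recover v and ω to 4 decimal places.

Δθ = -2.469395 − -2.094395 = -0.375000
ω = Δθ/dt = -0.375000/0.5 = -0.7500
R = −Δy/(cos θ' − cos θ) = -1.0000
v = R·ω = -1.0000·-0.7500 = 0.7500

v = 0.7500, ω = -0.7500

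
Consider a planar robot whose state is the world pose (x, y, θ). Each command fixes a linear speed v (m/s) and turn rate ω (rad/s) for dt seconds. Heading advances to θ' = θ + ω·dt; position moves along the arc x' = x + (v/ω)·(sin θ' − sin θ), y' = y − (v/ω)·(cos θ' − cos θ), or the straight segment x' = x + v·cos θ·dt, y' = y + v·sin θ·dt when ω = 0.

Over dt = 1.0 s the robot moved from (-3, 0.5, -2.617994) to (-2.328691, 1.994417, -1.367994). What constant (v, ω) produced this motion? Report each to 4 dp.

Δθ = -1.367994 − -2.617994 = 1.250000
ω = Δθ/dt = 1.250000/1.0 = 1.2500
R = −Δy/(cos θ' − cos θ) = -1.4000
v = R·ω = -1.4000·1.2500 = -1.7500

v = -1.7500, ω = 1.2500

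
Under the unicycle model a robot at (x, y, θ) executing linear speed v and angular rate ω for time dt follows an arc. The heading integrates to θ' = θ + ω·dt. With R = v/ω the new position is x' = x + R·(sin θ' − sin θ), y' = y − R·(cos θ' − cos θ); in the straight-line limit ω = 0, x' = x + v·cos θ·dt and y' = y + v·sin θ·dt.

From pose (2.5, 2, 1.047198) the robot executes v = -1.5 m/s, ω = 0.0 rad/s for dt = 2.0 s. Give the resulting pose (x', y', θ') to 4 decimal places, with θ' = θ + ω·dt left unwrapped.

θ' = 1.0472 + 0.0·2.0 = 1.0472
ω = 0 → straight: x' = 2.5 + -1.5·cos(1.0472)·2.0 = 1.0000
y' = 2 + -1.5·sin(1.0472)·2.0 = -0.5981

(1.0000, -0.5981, 1.0472)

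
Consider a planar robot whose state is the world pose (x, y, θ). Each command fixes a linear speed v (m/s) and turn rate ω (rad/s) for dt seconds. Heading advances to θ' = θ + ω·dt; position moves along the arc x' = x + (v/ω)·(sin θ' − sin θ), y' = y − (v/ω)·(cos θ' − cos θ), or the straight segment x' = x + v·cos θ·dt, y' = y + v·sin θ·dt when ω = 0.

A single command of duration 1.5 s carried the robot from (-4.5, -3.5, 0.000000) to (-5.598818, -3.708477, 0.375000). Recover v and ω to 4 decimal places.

v = -0.7500, ω = 0.2500

Δθ = 0.375000 − 0.000000 = 0.375000
ω = Δθ/dt = 0.375000/1.5 = 0.2500
R = Δx/(sin θ' − sin θ) = -3.0000
v = R·ω = -3.0000·0.2500 = -0.7500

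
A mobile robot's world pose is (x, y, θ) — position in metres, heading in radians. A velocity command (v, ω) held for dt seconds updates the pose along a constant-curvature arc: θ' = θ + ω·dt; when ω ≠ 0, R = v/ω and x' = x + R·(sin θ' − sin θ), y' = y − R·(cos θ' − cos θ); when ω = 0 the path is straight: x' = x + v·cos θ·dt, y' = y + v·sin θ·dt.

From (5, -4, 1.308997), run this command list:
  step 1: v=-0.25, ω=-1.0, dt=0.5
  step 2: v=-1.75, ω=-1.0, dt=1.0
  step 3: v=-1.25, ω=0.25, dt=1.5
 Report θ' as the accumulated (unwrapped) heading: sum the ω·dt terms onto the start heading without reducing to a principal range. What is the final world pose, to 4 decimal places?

(1.4769, -4.6116, 0.1840)

step 1: θ'=0.8090 (R=0.2500) → pose (4.9394, -4.1079, 0.8090)
step 2: θ'=-0.1910 (R=1.7500) → pose (3.3409, -4.6181, -0.1910)
step 3: θ'=0.1840 (R=-5.0000) → pose (1.4769, -4.6116, 0.1840)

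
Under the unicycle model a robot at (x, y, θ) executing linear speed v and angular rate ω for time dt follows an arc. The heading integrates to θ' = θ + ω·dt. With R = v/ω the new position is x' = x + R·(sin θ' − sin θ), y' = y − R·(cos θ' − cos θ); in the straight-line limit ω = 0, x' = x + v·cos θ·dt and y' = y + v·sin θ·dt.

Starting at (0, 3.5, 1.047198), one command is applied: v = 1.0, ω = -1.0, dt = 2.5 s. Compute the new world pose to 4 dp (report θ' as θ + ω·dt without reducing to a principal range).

(1.8591, 3.1177, -1.4528)

θ' = 1.0472 + -1.0·2.5 = -1.4528
R = v/ω = 1.0/-1.0 = -1.0000
x' = 0 + -1.0000·(sin -1.4528 − sin 1.0472) = 1.8591
y' = 3.5 − -1.0000·(cos -1.4528 − cos 1.0472) = 3.1177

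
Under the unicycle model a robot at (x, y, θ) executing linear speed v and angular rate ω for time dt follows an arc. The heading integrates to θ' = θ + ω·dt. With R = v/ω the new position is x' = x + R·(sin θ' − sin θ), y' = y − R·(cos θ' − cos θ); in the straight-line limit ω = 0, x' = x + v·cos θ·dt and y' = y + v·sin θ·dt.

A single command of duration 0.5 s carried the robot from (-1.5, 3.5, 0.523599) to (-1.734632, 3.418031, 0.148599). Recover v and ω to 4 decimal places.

Δθ = 0.148599 − 0.523599 = -0.375000
ω = Δθ/dt = -0.375000/0.5 = -0.7500
R = Δx/(sin θ' − sin θ) = 0.6667
v = R·ω = 0.6667·-0.7500 = -0.5000

v = -0.5000, ω = -0.7500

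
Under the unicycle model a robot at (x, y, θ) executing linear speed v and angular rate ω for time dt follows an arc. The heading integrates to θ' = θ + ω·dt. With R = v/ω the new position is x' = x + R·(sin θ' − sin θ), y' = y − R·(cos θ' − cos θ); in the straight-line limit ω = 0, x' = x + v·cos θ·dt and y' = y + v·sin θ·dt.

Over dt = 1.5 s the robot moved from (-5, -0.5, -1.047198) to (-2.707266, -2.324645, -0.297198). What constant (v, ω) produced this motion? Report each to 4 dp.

v = 2.0000, ω = 0.5000

Δθ = -0.297198 − -1.047198 = 0.750000
ω = Δθ/dt = 0.750000/1.5 = 0.5000
R = Δx/(sin θ' − sin θ) = 4.0000
v = R·ω = 4.0000·0.5000 = 2.0000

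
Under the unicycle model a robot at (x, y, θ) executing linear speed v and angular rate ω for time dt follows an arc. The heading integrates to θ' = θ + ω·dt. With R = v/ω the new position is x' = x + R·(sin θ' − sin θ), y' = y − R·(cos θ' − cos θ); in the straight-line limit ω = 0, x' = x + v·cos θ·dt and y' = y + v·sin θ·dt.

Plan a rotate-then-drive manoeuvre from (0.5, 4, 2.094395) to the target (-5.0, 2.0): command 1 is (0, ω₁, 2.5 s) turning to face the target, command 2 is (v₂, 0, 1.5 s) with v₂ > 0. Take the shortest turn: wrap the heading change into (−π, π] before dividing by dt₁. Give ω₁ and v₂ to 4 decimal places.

ω₁ = 0.5584, v₂ = 3.9016

heading to target = atan2(2−4, -5−0.5) = -2.7928
Δθ = wrap(-2.7928 − 2.0944) = 1.3960; ω₁ = Δθ/dt₁ = 0.5584
distance = √((-5−0.5)² + (2−4)²) = 5.8523; v₂ = distance/dt₂ = 3.9016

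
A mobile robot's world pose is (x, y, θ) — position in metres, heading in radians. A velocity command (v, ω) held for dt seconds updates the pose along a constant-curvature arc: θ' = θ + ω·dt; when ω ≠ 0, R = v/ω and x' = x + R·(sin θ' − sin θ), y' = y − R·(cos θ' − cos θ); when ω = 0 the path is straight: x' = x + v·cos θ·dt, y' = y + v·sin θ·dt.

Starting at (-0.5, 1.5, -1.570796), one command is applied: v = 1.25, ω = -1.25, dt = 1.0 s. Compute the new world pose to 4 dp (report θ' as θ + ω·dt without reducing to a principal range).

(-1.1847, 0.5510, -2.8208)

θ' = -1.5708 + -1.25·1.0 = -2.8208
R = v/ω = 1.25/-1.25 = -1.0000
x' = -0.5 + -1.0000·(sin -2.8208 − sin -1.5708) = -1.1847
y' = 1.5 − -1.0000·(cos -2.8208 − cos -1.5708) = 0.5510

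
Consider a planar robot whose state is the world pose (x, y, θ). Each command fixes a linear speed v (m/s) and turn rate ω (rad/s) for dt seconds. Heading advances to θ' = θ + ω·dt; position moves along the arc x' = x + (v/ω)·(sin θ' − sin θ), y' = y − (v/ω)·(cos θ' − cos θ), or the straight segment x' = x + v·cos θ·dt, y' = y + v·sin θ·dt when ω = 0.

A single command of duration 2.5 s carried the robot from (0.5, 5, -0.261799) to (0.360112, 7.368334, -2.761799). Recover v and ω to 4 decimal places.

v = -1.2500, ω = -1.0000

Δθ = -2.761799 − -0.261799 = -2.500000
ω = Δθ/dt = -2.500000/2.5 = -1.0000
R = −Δy/(cos θ' − cos θ) = 1.2500
v = R·ω = 1.2500·-1.0000 = -1.2500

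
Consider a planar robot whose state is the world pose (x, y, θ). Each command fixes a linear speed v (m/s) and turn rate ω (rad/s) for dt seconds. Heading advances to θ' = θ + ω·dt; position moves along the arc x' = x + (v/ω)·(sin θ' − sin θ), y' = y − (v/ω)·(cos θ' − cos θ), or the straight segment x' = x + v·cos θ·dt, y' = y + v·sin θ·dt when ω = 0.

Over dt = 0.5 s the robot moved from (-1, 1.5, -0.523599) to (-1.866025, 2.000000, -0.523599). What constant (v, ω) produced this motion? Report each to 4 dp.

Δθ = -0.523599 − -0.523599 = 0.000000
ω = Δθ/dt = 0.000000/0.5 = 0.0000
ω = 0 → v = (Δx·cos θ + Δy·sin θ)/dt = -2.0000

v = -2.0000, ω = 0.0000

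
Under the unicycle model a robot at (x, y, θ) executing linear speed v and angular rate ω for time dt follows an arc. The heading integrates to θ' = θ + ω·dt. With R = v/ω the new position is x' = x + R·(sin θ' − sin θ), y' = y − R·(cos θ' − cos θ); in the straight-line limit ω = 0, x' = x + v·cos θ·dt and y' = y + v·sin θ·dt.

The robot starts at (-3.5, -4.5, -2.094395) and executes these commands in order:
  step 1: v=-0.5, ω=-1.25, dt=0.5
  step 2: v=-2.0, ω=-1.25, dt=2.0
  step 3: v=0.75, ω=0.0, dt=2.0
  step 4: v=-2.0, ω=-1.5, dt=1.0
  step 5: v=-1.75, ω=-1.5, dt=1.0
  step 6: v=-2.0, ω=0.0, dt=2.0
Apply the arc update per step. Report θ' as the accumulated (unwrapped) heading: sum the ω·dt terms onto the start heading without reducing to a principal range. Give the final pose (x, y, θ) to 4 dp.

step 1: θ'=-2.7194 (R=0.4000) → pose (-3.3175, -4.3351, -2.7194)
step 2: θ'=-5.2194 (R=1.6000) → pose (-1.2631, -6.5715, -5.2194)
step 3: θ'=-5.2194 (straight) → pose (-0.5348, -5.2602, -5.2194)
step 4: θ'=-6.7194 (R=1.3333) → pose (-2.2637, -5.8213, -6.7194)
step 5: θ'=-8.2194 (R=1.1667) → pose (-2.8605, -4.3470, -8.2194)
step 6: θ'=-8.2194 (straight) → pose (-1.4311, -0.6111, -8.2194)

(-1.4311, -0.6111, -8.2194)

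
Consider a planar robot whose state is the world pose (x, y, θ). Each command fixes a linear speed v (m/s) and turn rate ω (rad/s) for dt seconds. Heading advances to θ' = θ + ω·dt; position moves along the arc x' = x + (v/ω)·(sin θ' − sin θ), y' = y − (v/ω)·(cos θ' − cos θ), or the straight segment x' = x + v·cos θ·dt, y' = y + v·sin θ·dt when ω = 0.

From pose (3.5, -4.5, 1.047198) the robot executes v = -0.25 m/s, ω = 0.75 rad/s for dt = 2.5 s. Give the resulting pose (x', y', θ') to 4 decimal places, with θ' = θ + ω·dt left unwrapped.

(3.7161, -4.9920, 2.9222)

θ' = 1.0472 + 0.75·2.5 = 2.9222
R = v/ω = -0.25/0.75 = -0.3333
x' = 3.5 + -0.3333·(sin 2.9222 − sin 1.0472) = 3.7161
y' = -4.5 − -0.3333·(cos 2.9222 − cos 1.0472) = -4.9920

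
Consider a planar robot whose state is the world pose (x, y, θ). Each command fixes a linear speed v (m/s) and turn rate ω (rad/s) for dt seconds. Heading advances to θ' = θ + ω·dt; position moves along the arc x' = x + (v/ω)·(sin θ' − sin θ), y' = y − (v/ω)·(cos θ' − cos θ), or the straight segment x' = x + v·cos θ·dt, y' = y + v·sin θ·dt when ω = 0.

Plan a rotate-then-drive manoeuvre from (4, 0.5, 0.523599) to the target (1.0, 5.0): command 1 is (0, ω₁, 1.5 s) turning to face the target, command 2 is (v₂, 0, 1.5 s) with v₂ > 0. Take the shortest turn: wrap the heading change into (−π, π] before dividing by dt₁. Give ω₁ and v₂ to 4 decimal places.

ω₁ = 1.0901, v₂ = 3.6056

heading to target = atan2(5−0.5, 1−4) = 2.1588
Δθ = wrap(2.1588 − 0.5236) = 1.6352; ω₁ = Δθ/dt₁ = 1.0901
distance = √((1−4)² + (5−0.5)²) = 5.4083; v₂ = distance/dt₂ = 3.6056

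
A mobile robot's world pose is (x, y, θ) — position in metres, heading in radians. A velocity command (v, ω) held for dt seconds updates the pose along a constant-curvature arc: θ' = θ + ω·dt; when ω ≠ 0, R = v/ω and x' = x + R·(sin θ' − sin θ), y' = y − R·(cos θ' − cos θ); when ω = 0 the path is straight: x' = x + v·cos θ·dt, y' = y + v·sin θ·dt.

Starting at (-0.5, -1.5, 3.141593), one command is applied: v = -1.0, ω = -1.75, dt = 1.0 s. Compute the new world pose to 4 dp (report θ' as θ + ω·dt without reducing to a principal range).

(0.0623, -2.1733, 1.3916)

θ' = 3.1416 + -1.75·1.0 = 1.3916
R = v/ω = -1.0/-1.75 = 0.5714
x' = -0.5 + 0.5714·(sin 1.3916 − sin 3.1416) = 0.0623
y' = -1.5 − 0.5714·(cos 1.3916 − cos 3.1416) = -2.1733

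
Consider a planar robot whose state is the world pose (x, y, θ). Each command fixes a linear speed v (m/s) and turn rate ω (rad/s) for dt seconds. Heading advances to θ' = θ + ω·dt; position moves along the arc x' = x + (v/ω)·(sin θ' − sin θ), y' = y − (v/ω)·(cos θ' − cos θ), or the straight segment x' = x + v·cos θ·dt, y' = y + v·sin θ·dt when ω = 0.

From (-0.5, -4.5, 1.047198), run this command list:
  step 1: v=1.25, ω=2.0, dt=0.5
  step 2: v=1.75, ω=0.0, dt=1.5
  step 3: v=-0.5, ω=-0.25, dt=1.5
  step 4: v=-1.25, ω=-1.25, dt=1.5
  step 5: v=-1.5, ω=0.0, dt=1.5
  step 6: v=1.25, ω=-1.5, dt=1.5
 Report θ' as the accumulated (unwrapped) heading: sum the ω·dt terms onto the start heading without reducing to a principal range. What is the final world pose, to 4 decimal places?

(-4.5156, -4.3700, -2.4528)

step 1: θ'=2.0472 (R=0.6250) → pose (-0.4859, -3.9009, 2.0472)
step 2: θ'=2.0472 (straight) → pose (-1.6896, -1.5682, 2.0472)
step 3: θ'=1.6722 (R=2.0000) → pose (-1.4772, -2.2829, 1.6722)
step 4: θ'=-0.2028 (R=1.0000) → pose (-2.6735, -3.3636, -0.2028)
step 5: θ'=-0.2028 (straight) → pose (-4.8774, -2.9104, -0.2028)
step 6: θ'=-2.4528 (R=-0.8333) → pose (-4.5156, -4.3700, -2.4528)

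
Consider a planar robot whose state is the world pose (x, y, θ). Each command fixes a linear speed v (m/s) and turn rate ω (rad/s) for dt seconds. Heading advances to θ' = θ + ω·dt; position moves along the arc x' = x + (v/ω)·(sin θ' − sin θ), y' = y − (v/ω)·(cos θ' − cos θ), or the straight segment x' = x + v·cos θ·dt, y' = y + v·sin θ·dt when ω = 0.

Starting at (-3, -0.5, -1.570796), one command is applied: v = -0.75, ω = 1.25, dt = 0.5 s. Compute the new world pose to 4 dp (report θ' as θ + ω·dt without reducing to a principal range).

(-3.1134, -0.1489, -0.9458)

θ' = -1.5708 + 1.25·0.5 = -0.9458
R = v/ω = -0.75/1.25 = -0.6000
x' = -3 + -0.6000·(sin -0.9458 − sin -1.5708) = -3.1134
y' = -0.5 − -0.6000·(cos -0.9458 − cos -1.5708) = -0.1489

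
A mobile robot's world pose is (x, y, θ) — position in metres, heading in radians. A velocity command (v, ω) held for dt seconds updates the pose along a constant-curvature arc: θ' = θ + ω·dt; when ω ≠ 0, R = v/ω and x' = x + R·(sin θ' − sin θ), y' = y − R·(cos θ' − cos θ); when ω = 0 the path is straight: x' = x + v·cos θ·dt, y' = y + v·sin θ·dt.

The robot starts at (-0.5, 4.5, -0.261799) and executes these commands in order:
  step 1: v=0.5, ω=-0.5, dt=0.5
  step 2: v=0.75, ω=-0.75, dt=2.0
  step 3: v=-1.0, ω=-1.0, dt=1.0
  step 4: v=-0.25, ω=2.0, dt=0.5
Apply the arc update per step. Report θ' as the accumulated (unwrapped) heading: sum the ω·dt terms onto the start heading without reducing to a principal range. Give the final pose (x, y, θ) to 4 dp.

step 1: θ'=-0.5118 (R=-1.0000) → pose (-0.2691, 4.4059, -0.5118)
step 2: θ'=-2.0118 (R=-1.0000) → pose (0.1455, 3.1072, -2.0118)
step 3: θ'=-3.0118 (R=1.0000) → pose (0.9204, 3.6720, -3.0118)
step 4: θ'=-2.0118 (R=-0.1250) → pose (1.0173, 3.7426, -2.0118)

(1.0173, 3.7426, -2.0118)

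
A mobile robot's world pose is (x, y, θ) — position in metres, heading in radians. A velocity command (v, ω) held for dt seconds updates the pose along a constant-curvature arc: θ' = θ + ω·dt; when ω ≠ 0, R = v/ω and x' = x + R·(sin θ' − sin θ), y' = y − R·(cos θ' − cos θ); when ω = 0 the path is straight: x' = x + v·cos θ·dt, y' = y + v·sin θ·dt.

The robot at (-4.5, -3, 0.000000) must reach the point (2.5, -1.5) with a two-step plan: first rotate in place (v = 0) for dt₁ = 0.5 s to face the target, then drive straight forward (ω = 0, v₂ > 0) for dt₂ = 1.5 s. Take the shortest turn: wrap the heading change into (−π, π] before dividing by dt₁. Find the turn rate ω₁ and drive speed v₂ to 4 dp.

heading to target = atan2(-1.5−-3, 2.5−-4.5) = 0.2111
Δθ = wrap(0.2111 − 0.0000) = 0.2111; ω₁ = Δθ/dt₁ = 0.4222
distance = √((2.5−-4.5)² + (-1.5−-3)²) = 7.1589; v₂ = distance/dt₂ = 4.7726

ω₁ = 0.4222, v₂ = 4.7726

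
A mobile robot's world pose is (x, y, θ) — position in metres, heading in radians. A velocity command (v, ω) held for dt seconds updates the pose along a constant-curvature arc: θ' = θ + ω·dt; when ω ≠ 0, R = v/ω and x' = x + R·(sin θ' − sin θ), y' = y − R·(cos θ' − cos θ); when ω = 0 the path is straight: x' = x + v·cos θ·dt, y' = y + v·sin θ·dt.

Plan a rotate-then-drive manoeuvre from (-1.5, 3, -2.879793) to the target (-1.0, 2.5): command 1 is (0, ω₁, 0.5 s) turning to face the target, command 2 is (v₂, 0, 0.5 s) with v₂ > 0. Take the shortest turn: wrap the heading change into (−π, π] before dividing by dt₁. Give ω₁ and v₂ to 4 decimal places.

ω₁ = 4.1888, v₂ = 1.4142

heading to target = atan2(2.5−3, -1−-1.5) = -0.7854
Δθ = wrap(-0.7854 − -2.8798) = 2.0944; ω₁ = Δθ/dt₁ = 4.1888
distance = √((-1−-1.5)² + (2.5−3)²) = 0.7071; v₂ = distance/dt₂ = 1.4142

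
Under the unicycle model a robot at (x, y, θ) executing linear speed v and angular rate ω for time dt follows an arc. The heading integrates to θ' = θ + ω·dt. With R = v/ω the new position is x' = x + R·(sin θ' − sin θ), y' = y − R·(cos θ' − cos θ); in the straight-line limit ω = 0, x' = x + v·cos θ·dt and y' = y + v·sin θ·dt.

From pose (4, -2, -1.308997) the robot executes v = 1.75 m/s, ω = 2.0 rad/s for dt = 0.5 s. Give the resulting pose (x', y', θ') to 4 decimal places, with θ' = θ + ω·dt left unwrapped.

(4.5791, -2.6071, -0.3090)

θ' = -1.3090 + 2.0·0.5 = -0.3090
R = v/ω = 1.75/2.0 = 0.8750
x' = 4 + 0.8750·(sin -0.3090 − sin -1.3090) = 4.5791
y' = -2 − 0.8750·(cos -0.3090 − cos -1.3090) = -2.6071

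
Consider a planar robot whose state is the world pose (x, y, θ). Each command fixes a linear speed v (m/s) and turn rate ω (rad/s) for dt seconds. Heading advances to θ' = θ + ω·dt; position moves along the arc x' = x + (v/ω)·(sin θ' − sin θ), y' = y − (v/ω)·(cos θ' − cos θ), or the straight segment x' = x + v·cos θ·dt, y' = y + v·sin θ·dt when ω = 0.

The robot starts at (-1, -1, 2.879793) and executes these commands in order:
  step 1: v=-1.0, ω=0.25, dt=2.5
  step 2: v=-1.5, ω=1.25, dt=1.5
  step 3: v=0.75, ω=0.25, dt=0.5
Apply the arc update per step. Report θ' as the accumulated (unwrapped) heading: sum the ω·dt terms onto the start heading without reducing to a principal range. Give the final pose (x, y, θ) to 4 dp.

(2.2224, 0.7098, 5.5048)

step 1: θ'=3.5048 (R=-4.0000) → pose (1.4563, -0.8754, 3.5048)
step 2: θ'=5.3798 (R=-1.2000) → pose (1.9725, 0.9891, 5.3798)
step 3: θ'=5.5048 (R=3.0000) → pose (2.2224, 0.7098, 5.5048)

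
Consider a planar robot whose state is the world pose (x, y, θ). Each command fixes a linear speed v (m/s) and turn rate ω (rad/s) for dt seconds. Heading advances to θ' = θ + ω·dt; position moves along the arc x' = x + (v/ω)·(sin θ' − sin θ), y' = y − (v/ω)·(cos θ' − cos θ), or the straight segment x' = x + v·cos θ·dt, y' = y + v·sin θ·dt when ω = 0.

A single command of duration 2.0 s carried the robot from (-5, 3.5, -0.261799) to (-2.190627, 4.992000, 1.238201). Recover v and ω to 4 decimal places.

Δθ = 1.238201 − -0.261799 = 1.500000
ω = Δθ/dt = 1.500000/2.0 = 0.7500
R = Δx/(sin θ' − sin θ) = 2.3333
v = R·ω = 2.3333·0.7500 = 1.7500

v = 1.7500, ω = 0.7500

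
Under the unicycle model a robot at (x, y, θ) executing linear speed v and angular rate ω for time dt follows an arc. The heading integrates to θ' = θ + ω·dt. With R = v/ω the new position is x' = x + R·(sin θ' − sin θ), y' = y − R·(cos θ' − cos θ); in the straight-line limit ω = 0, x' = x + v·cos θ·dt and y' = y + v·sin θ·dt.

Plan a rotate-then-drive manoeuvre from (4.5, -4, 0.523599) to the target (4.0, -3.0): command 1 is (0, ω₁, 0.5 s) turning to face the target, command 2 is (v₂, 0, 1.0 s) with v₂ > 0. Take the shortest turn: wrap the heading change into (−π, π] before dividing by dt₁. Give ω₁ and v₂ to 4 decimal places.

heading to target = atan2(-3−-4, 4−4.5) = 2.0344
Δθ = wrap(2.0344 − 0.5236) = 1.5108; ω₁ = Δθ/dt₁ = 3.0217
distance = √((4−4.5)² + (-3−-4)²) = 1.1180; v₂ = distance/dt₂ = 1.1180

ω₁ = 3.0217, v₂ = 1.1180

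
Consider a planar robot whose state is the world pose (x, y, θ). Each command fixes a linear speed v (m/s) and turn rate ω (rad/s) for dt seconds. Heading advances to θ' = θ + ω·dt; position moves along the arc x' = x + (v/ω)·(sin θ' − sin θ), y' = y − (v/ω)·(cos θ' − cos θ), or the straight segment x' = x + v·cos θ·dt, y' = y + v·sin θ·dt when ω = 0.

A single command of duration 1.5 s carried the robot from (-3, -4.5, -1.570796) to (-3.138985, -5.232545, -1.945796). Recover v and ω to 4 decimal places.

v = 0.5000, ω = -0.2500

Δθ = -1.945796 − -1.570796 = -0.375000
ω = Δθ/dt = -0.375000/1.5 = -0.2500
R = −Δy/(cos θ' − cos θ) = -2.0000
v = R·ω = -2.0000·-0.2500 = 0.5000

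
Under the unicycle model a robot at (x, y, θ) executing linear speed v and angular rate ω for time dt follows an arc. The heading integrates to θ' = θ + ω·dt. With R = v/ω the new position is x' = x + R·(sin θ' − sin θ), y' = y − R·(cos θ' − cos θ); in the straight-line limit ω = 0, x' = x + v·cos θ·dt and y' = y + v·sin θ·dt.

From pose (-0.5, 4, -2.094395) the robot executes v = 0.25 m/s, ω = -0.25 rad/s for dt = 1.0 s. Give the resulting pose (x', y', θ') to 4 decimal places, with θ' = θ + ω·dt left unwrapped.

θ' = -2.0944 + -0.25·1.0 = -2.3444
R = v/ω = 0.25/-0.25 = -1.0000
x' = -0.5 + -1.0000·(sin -2.3444 − sin -2.0944) = -0.6506
y' = 4 − -1.0000·(cos -2.3444 − cos -2.0944) = 3.8013

(-0.6506, 3.8013, -2.3444)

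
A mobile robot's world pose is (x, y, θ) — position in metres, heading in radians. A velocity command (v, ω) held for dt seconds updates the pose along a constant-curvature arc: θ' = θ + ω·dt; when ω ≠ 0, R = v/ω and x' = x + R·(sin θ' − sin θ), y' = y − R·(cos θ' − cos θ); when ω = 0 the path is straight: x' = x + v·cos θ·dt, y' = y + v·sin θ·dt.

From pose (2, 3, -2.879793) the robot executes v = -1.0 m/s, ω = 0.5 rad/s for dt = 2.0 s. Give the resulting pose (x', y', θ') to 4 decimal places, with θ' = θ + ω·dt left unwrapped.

θ' = -2.8798 + 0.5·2.0 = -1.8798
R = v/ω = -1.0/0.5 = -2.0000
x' = 2 + -2.0000·(sin -1.8798 − sin -2.8798) = 3.3876
y' = 3 − -2.0000·(cos -1.8798 − cos -2.8798) = 4.3236

(3.3876, 4.3236, -1.8798)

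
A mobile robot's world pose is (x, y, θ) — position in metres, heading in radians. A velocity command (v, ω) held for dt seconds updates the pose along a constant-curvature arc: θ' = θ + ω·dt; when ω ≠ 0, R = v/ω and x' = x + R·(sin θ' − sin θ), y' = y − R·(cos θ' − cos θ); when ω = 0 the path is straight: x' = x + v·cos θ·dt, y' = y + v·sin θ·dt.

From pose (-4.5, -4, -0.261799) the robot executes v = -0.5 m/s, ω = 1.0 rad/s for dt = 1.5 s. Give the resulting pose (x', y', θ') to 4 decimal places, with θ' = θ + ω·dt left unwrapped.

(-5.1020, -4.3197, 1.2382)

θ' = -0.2618 + 1.0·1.5 = 1.2382
R = v/ω = -0.5/1.0 = -0.5000
x' = -4.5 + -0.5000·(sin 1.2382 − sin -0.2618) = -5.1020
y' = -4 − -0.5000·(cos 1.2382 − cos -0.2618) = -4.3197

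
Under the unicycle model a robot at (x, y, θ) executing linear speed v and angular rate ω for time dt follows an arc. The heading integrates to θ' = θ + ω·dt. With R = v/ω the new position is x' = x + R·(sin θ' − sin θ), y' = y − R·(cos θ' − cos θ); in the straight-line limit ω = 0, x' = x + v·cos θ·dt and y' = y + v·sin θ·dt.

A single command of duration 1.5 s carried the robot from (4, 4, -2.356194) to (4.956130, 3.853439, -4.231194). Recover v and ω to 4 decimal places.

v = -0.7500, ω = -1.2500

Δθ = -4.231194 − -2.356194 = -1.875000
ω = Δθ/dt = -1.875000/1.5 = -1.2500
R = Δx/(sin θ' − sin θ) = 0.6000
v = R·ω = 0.6000·-1.2500 = -0.7500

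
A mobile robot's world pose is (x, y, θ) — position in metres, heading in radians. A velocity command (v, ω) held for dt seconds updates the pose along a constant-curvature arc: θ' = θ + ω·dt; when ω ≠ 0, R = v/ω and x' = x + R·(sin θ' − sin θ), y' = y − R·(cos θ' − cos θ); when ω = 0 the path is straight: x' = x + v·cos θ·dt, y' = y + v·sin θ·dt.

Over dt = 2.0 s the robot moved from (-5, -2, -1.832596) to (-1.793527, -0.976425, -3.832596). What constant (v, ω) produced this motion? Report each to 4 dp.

Δθ = -3.832596 − -1.832596 = -2.000000
ω = Δθ/dt = -2.000000/2.0 = -1.0000
R = Δx/(sin θ' − sin θ) = 2.0000
v = R·ω = 2.0000·-1.0000 = -2.0000

v = -2.0000, ω = -1.0000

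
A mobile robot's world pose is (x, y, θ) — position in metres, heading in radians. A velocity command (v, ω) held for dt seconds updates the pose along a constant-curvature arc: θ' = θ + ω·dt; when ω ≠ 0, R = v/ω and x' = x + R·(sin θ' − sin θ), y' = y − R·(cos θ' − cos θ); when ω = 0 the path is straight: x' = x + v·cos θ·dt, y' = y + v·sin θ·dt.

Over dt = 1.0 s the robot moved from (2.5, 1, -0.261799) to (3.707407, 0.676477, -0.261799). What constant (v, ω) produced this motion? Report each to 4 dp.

Δθ = -0.261799 − -0.261799 = 0.000000
ω = Δθ/dt = 0.000000/1.0 = 0.0000
ω = 0 → v = (Δx·cos θ + Δy·sin θ)/dt = 1.2500

v = 1.2500, ω = 0.0000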